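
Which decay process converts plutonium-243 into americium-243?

ΔA = 243 − 243 = 0; ΔZ = 95 − 94 = +1.
A is unchanged and Z rises by 1 — a neutron has become a proton (β⁻ decay).

beta-minus decay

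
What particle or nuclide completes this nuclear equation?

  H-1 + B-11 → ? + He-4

Be-8

Conserve mass number: 1 + 11 = A + 4, so A = 8.
Conserve atomic number: 1 + 5 = Z + 2, so Z = 4.
Z = 4 is beryllium, so the species is Be-8.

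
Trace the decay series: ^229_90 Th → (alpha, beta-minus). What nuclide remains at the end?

Start: (A, Z) = (229, 90).
After α: (225, 88).
After β⁻: (225, 89).
Z = 89 is actinium.

Ac-225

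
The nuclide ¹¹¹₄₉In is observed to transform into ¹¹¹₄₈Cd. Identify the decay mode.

ΔA = 111 − 111 = 0; ΔZ = 48 − 49 = -1.
A is unchanged and Z drops by 1 — a proton has become a neutron (β⁺ emission or electron capture).

beta-plus decay or electron capture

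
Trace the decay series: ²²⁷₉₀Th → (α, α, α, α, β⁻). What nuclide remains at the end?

Start: (A, Z) = (227, 90).
After α: (223, 88).
After α: (219, 86).
After α: (215, 84).
After α: (211, 82).
After β⁻: (211, 83).
Z = 83 is bismuth.

Bi-211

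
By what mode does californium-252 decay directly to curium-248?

alpha decay

ΔA = 248 − 252 = -4; ΔZ = 96 − 98 = -2.
A drops by 4 and Z drops by 2 — the signature of alpha emission.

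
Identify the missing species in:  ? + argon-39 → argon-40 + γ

neutron

Conserve mass number: A + 39 = 40 + 0, so A = 1.
Conserve atomic number: Z + 18 = 18 + 0, so Z = 0.
A = 1 and Z = 0 is neutron — a neutron.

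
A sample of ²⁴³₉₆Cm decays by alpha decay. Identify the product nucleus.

Pu-239

Alpha decay: mass number changes by -4, atomic number by -2.
A: 243 − 4 = 239; Z: 96 − 2 = 94.
Z = 94 is plutonium, so the daughter is ²³⁹₉₄Pu.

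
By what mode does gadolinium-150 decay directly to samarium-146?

ΔA = 146 − 150 = -4; ΔZ = 62 − 64 = -2.
A drops by 4 and Z drops by 2 — the signature of alpha emission.

alpha decay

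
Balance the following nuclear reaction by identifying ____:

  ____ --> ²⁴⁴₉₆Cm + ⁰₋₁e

Conserve mass number: A = 244 + 0, so A = 244.
Conserve atomic number: Z = 96 − 1, so Z = 95.
Z = 95 is americium, so the species is ²⁴⁴₉₅Am.

Am-244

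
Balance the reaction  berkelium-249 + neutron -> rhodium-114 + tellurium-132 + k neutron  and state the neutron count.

Conserve mass number: 250 = 114 + 132 + k, so k = 250 − 246 = 4.
Check atomic number: 97 = 45 + 52 + 0 = 97. ✓

4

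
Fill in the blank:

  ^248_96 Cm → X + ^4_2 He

Conserve mass number: 248 = A + 4, so A = 244.
Conserve atomic number: 96 = Z + 2, so Z = 94.
Z = 94 is plutonium, so the species is ^244_94 Pu.

Pu-244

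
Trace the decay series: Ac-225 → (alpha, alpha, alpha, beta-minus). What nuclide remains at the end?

Start: (A, Z) = (225, 89).
After α: (221, 87).
After α: (217, 85).
After α: (213, 83).
After β⁻: (213, 84).
Z = 84 is polonium.

Po-213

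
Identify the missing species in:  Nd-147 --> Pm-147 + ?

Conserve mass number: 147 = 147 + A, so A = 0.
Conserve atomic number: 60 = 61 + Z, so Z = -1.
A = 0 and Z = -1 is e⁻ — a beta-minus particle.

beta-minus particle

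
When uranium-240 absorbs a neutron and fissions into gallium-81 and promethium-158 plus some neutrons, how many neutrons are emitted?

Conserve mass number: 241 = 81 + 158 + k, so k = 241 − 239 = 2.
Check atomic number: 92 = 31 + 61 + 0 = 92. ✓

2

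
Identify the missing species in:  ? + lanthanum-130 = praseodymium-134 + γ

alpha particle

Conserve mass number: A + 130 = 134 + 0, so A = 4.
Conserve atomic number: Z + 57 = 59 + 0, so Z = 2.
A = 4 and Z = 2 is helium-4 — an alpha particle.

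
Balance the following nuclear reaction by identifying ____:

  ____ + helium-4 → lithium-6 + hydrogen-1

Conserve mass number: A + 4 = 6 + 1, so A = 3.
Conserve atomic number: Z + 2 = 3 + 1, so Z = 2.
Z = 2 is helium, so the species is helium-3.

He-3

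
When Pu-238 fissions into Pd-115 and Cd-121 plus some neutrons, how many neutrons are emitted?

Conserve mass number: 238 = 115 + 121 + k, so k = 238 − 236 = 2.
Check atomic number: 94 = 46 + 48 + 0 = 94. ✓

2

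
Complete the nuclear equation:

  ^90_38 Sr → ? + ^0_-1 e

Conserve mass number: 90 = A + 0, so A = 90.
Conserve atomic number: 38 = Z − 1, so Z = 39.
Z = 39 is yttrium, so the species is ^90_39 Y.

Y-90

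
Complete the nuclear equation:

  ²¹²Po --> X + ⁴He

Conserve mass number: 212 = A + 4, so A = 208.
Conserve atomic number: 84 = Z + 2, so Z = 82.
Z = 82 is lead, so the species is ²⁰⁸Pb.

Pb-208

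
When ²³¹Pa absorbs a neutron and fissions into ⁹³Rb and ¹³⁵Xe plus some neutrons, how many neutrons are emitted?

Conserve mass number: 232 = 93 + 135 + k, so k = 232 − 228 = 4.
Check atomic number: 91 = 37 + 54 + 0 = 91. ✓

4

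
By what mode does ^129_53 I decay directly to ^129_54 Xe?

ΔA = 129 − 129 = 0; ΔZ = 54 − 53 = +1.
A is unchanged and Z rises by 1 — a neutron has become a proton (β⁻ decay).

beta-minus decay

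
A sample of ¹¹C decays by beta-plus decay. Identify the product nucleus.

Beta-plus decay: mass number changes by +0, atomic number by -1.
A: 11 = 11; Z: 6 − 1 = 5.
Z = 5 is boron, so the daughter is ¹¹B.

B-11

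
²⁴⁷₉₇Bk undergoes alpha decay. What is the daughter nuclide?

Alpha decay: mass number changes by -4, atomic number by -2.
A: 247 − 4 = 243; Z: 97 − 2 = 95.
Z = 95 is americium, so the daughter is ²⁴³₉₅Am.

Am-243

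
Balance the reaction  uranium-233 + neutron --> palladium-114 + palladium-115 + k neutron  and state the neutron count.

Conserve mass number: 234 = 114 + 115 + k, so k = 234 − 229 = 5.
Check atomic number: 92 = 46 + 46 + 0 = 92. ✓

5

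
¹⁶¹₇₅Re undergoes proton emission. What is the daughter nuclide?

W-160

Proton emission: mass number changes by -1, atomic number by -1.
A: 161 − 1 = 160; Z: 75 − 1 = 74.
Z = 74 is tungsten, so the daughter is ¹⁶⁰₇₄W.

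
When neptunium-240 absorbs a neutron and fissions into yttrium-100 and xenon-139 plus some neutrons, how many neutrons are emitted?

2

Conserve mass number: 241 = 100 + 139 + k, so k = 241 − 239 = 2.
Check atomic number: 93 = 39 + 54 + 0 = 93. ✓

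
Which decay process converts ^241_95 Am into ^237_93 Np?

alpha decay

ΔA = 237 − 241 = -4; ΔZ = 93 − 95 = -2.
A drops by 4 and Z drops by 2 — the signature of alpha emission.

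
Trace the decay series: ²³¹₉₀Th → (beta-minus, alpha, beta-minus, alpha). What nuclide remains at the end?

Start: (A, Z) = (231, 90).
After β⁻: (231, 91).
After α: (227, 89).
After β⁻: (227, 90).
After α: (223, 88).
Z = 88 is radium.

Ra-223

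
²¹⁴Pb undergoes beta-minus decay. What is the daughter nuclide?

Bi-214

Beta-minus decay: mass number changes by +0, atomic number by +1.
A: 214 = 214; Z: 82 + 1 = 83.
Z = 83 is bismuth, so the daughter is ²¹⁴Bi.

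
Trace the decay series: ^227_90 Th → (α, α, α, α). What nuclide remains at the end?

Pb-211

Start: (A, Z) = (227, 90).
After α: (223, 88).
After α: (219, 86).
After α: (215, 84).
After α: (211, 82).
Z = 82 is lead.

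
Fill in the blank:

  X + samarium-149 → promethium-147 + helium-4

Conserve mass number: A + 149 = 147 + 4, so A = 2.
Conserve atomic number: Z + 62 = 61 + 2, so Z = 1.
A = 2 and Z = 1 is hydrogen-2 — a deuteron.

deuteron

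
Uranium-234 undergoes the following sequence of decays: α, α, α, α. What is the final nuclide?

Start: (A, Z) = (234, 92).
After α: (230, 90).
After α: (226, 88).
After α: (222, 86).
After α: (218, 84).
Z = 84 is polonium.

Po-218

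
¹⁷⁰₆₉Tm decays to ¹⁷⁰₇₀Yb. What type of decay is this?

beta-minus decay

ΔA = 170 − 170 = 0; ΔZ = 70 − 69 = +1.
A is unchanged and Z rises by 1 — a neutron has become a proton (β⁻ decay).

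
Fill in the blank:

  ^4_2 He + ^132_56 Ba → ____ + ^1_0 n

Ce-135

Conserve mass number: 4 + 132 = A + 1, so A = 135.
Conserve atomic number: 2 + 56 = Z + 0, so Z = 58.
Z = 58 is cerium, so the species is ^135_58 Ce.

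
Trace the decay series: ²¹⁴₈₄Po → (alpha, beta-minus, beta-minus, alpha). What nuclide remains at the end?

Pb-206

Start: (A, Z) = (214, 84).
After α: (210, 82).
After β⁻: (210, 83).
After β⁻: (210, 84).
After α: (206, 82).
Z = 82 is lead.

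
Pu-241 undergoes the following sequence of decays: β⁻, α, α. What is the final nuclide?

Pa-233

Start: (A, Z) = (241, 94).
After β⁻: (241, 95).
After α: (237, 93).
After α: (233, 91).
Z = 91 is protactinium.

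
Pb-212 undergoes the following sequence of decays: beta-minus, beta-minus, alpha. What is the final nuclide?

Start: (A, Z) = (212, 82).
After β⁻: (212, 83).
After β⁻: (212, 84).
After α: (208, 82).
Z = 82 is lead.

Pb-208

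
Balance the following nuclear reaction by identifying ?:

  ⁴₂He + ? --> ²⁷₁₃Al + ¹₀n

Conserve mass number: 4 + A = 27 + 1, so A = 24.
Conserve atomic number: 2 + Z = 13 + 0, so Z = 11.
Z = 11 is sodium, so the species is ²⁴₁₁Na.

Na-24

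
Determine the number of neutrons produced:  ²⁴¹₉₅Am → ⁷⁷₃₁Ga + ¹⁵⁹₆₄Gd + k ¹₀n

5

Conserve mass number: 241 = 77 + 159 + k, so k = 241 − 236 = 5.
Check atomic number: 95 = 31 + 64 + 0 = 95. ✓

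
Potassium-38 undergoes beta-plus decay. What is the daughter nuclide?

Beta-plus decay: mass number changes by +0, atomic number by -1.
A: 38 = 38; Z: 19 − 1 = 18.
Z = 18 is argon, so the daughter is argon-38.

Ar-38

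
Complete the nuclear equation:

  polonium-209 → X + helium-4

Pb-205

Conserve mass number: 209 = A + 4, so A = 205.
Conserve atomic number: 84 = Z + 2, so Z = 82.
Z = 82 is lead, so the species is lead-205.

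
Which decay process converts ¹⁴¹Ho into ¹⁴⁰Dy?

proton emission

ΔA = 140 − 141 = -1; ΔZ = 66 − 67 = -1.
A drops by 1 and Z drops by 1 — a proton was emitted.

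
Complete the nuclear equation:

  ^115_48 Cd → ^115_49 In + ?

Conserve mass number: 115 = 115 + A, so A = 0.
Conserve atomic number: 48 = 49 + Z, so Z = -1.
A = 0 and Z = -1 is ^0_-1 e — a beta-minus particle.

beta-minus particle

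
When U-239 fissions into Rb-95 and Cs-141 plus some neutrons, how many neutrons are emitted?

Conserve mass number: 239 = 95 + 141 + k, so k = 239 − 236 = 3.
Check atomic number: 92 = 37 + 55 + 0 = 92. ✓

3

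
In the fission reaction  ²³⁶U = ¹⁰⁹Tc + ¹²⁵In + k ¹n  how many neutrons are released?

Conserve mass number: 236 = 109 + 125 + k, so k = 236 − 234 = 2.
Check atomic number: 92 = 43 + 49 + 0 = 92. ✓

2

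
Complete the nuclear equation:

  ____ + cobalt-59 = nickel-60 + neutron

deuteron

Conserve mass number: A + 59 = 60 + 1, so A = 2.
Conserve atomic number: Z + 27 = 28 + 0, so Z = 1.
A = 2 and Z = 1 is hydrogen-2 — a deuteron.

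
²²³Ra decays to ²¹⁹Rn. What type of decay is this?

alpha decay

ΔA = 219 − 223 = -4; ΔZ = 86 − 88 = -2.
A drops by 4 and Z drops by 2 — the signature of alpha emission.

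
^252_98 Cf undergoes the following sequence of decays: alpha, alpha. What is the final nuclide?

Start: (A, Z) = (252, 98).
After α: (248, 96).
After α: (244, 94).
Z = 94 is plutonium.

Pu-244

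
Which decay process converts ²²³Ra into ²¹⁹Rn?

ΔA = 219 − 223 = -4; ΔZ = 86 − 88 = -2.
A drops by 4 and Z drops by 2 — the signature of alpha emission.

alpha decay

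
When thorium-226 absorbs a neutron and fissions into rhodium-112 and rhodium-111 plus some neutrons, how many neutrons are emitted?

4

Conserve mass number: 227 = 112 + 111 + k, so k = 227 − 223 = 4.
Check atomic number: 90 = 45 + 45 + 0 = 90. ✓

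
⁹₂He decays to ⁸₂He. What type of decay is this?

ΔA = 8 − 9 = -1; ΔZ = 2 − 2 = +0.
A drops by 1 with Z unchanged — a neutron was emitted.

neutron emission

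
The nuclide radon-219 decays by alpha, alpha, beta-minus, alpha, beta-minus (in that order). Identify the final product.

Start: (A, Z) = (219, 86).
After α: (215, 84).
After α: (211, 82).
After β⁻: (211, 83).
After α: (207, 81).
After β⁻: (207, 82).
Z = 82 is lead.

Pb-207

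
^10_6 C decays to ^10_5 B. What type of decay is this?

beta-plus decay or electron capture

ΔA = 10 − 10 = 0; ΔZ = 5 − 6 = -1.
A is unchanged and Z drops by 1 — a proton has become a neutron (β⁺ emission or electron capture).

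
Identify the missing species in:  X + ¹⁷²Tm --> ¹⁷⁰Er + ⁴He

deuteron

Conserve mass number: A + 172 = 170 + 4, so A = 2.
Conserve atomic number: Z + 69 = 68 + 2, so Z = 1.
A = 2 and Z = 1 is ²H — a deuteron.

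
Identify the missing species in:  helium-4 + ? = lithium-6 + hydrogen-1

He-3

Conserve mass number: 4 + A = 6 + 1, so A = 3.
Conserve atomic number: 2 + Z = 3 + 1, so Z = 2.
Z = 2 is helium, so the species is helium-3.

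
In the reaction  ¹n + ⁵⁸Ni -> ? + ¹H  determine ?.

Conserve mass number: 1 + 58 = A + 1, so A = 58.
Conserve atomic number: 0 + 28 = Z + 1, so Z = 27.
Z = 27 is cobalt, so the species is ⁵⁸Co.

Co-58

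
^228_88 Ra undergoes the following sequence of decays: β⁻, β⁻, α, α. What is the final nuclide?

Rn-220

Start: (A, Z) = (228, 88).
After β⁻: (228, 89).
After β⁻: (228, 90).
After α: (224, 88).
After α: (220, 86).
Z = 86 is radon.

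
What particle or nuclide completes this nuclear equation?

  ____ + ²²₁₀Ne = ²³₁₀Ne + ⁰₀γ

Conserve mass number: A + 22 = 23 + 0, so A = 1.
Conserve atomic number: Z + 10 = 10 + 0, so Z = 0.
A = 1 and Z = 0 is ¹₀n — a neutron.

neutron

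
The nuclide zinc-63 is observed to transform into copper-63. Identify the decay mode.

ΔA = 63 − 63 = 0; ΔZ = 29 − 30 = -1.
A is unchanged and Z drops by 1 — a proton has become a neutron (β⁺ emission or electron capture).

beta-plus decay or electron capture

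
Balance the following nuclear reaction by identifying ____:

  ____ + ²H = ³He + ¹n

deuteron

Conserve mass number: A + 2 = 3 + 1, so A = 2.
Conserve atomic number: Z + 1 = 2 + 0, so Z = 1.
A = 2 and Z = 1 is ²H — a deuteron.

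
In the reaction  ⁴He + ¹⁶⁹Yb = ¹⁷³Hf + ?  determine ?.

gamma ray

Conserve mass number: 4 + 169 = 173 + A, so A = 0.
Conserve atomic number: 2 + 70 = 72 + Z, so Z = 0.
A = 0 and Z = 0 is γ — a gamma ray.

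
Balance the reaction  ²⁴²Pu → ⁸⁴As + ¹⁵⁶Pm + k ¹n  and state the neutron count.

Conserve mass number: 242 = 84 + 156 + k, so k = 242 − 240 = 2.
Check atomic number: 94 = 33 + 61 + 0 = 94. ✓

2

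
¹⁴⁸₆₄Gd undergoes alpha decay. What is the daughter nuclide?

Alpha decay: mass number changes by -4, atomic number by -2.
A: 148 − 4 = 144; Z: 64 − 2 = 62.
Z = 62 is samarium, so the daughter is ¹⁴⁴₆₂Sm.

Sm-144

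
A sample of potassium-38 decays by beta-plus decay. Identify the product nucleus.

Beta-plus decay: mass number changes by +0, atomic number by -1.
A: 38 = 38; Z: 19 − 1 = 18.
Z = 18 is argon, so the daughter is argon-38.

Ar-38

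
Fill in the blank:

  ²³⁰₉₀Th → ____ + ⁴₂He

Ra-226

Conserve mass number: 230 = A + 4, so A = 226.
Conserve atomic number: 90 = Z + 2, so Z = 88.
Z = 88 is radium, so the species is ²²⁶₈₈Ra.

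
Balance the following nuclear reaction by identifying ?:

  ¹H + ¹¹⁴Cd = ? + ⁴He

Conserve mass number: 1 + 114 = A + 4, so A = 111.
Conserve atomic number: 1 + 48 = Z + 2, so Z = 47.
Z = 47 is silver, so the species is ¹¹¹Ag.

Ag-111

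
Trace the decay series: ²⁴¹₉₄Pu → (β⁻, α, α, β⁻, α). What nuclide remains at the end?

Th-229

Start: (A, Z) = (241, 94).
After β⁻: (241, 95).
After α: (237, 93).
After α: (233, 91).
After β⁻: (233, 92).
After α: (229, 90).
Z = 90 is thorium.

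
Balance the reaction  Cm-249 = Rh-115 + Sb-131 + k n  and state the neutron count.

Conserve mass number: 249 = 115 + 131 + k, so k = 249 − 246 = 3.
Check atomic number: 96 = 45 + 51 + 0 = 96. ✓

3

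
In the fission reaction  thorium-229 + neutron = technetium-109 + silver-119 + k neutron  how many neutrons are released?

2

Conserve mass number: 230 = 109 + 119 + k, so k = 230 − 228 = 2.
Check atomic number: 90 = 43 + 47 + 0 = 90. ✓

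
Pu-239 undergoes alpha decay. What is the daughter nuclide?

Alpha decay: mass number changes by -4, atomic number by -2.
A: 239 − 4 = 235; Z: 94 − 2 = 92.
Z = 92 is uranium, so the daughter is U-235.

U-235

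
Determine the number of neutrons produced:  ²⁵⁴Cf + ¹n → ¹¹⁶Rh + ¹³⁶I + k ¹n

Conserve mass number: 255 = 116 + 136 + k, so k = 255 − 252 = 3.
Check atomic number: 98 = 45 + 53 + 0 = 98. ✓

3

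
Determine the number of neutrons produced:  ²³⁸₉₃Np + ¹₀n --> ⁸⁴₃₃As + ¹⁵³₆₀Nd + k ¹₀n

Conserve mass number: 239 = 84 + 153 + k, so k = 239 − 237 = 2.
Check atomic number: 93 = 33 + 60 + 0 = 93. ✓

2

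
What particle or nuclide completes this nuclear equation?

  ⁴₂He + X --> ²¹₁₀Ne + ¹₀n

O-18

Conserve mass number: 4 + A = 21 + 1, so A = 18.
Conserve atomic number: 2 + Z = 10 + 0, so Z = 8.
Z = 8 is oxygen, so the species is ¹⁸₈O.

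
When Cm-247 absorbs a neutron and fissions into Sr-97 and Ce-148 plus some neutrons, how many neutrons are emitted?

3

Conserve mass number: 248 = 97 + 148 + k, so k = 248 − 245 = 3.
Check atomic number: 96 = 38 + 58 + 0 = 96. ✓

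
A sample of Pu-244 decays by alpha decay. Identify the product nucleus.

U-240

Alpha decay: mass number changes by -4, atomic number by -2.
A: 244 − 4 = 240; Z: 94 − 2 = 92.
Z = 92 is uranium, so the daughter is U-240.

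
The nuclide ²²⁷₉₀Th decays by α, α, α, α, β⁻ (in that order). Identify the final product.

Start: (A, Z) = (227, 90).
After α: (223, 88).
After α: (219, 86).
After α: (215, 84).
After α: (211, 82).
After β⁻: (211, 83).
Z = 83 is bismuth.

Bi-211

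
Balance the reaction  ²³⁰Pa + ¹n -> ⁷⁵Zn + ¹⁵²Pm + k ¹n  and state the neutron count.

Conserve mass number: 231 = 75 + 152 + k, so k = 231 − 227 = 4.
Check atomic number: 91 = 30 + 61 + 0 = 91. ✓

4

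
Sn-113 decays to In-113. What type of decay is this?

beta-plus decay or electron capture

ΔA = 113 − 113 = 0; ΔZ = 49 − 50 = -1.
A is unchanged and Z drops by 1 — a proton has become a neutron (β⁺ emission or electron capture).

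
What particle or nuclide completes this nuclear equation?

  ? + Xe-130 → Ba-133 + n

alpha particle

Conserve mass number: A + 130 = 133 + 1, so A = 4.
Conserve atomic number: Z + 54 = 56 + 0, so Z = 2.
A = 4 and Z = 2 is He-4 — an alpha particle.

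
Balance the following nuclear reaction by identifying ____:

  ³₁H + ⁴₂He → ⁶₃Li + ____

neutron

Conserve mass number: 3 + 4 = 6 + A, so A = 1.
Conserve atomic number: 1 + 2 = 3 + Z, so Z = 0.
A = 1 and Z = 0 is ¹₀n — a neutron.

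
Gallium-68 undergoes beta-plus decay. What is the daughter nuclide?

Beta-plus decay: mass number changes by +0, atomic number by -1.
A: 68 = 68; Z: 31 − 1 = 30.
Z = 30 is zinc, so the daughter is zinc-68.

Zn-68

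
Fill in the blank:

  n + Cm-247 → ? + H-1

Conserve mass number: 1 + 247 = A + 1, so A = 247.
Conserve atomic number: 0 + 96 = Z + 1, so Z = 95.
Z = 95 is americium, so the species is Am-247.

Am-247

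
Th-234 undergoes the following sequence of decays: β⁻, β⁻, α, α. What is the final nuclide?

Start: (A, Z) = (234, 90).
After β⁻: (234, 91).
After β⁻: (234, 92).
After α: (230, 90).
After α: (226, 88).
Z = 88 is radium.

Ra-226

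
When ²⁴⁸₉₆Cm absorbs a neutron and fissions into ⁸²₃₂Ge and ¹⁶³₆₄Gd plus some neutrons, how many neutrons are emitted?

Conserve mass number: 249 = 82 + 163 + k, so k = 249 − 245 = 4.
Check atomic number: 96 = 32 + 64 + 0 = 96. ✓

4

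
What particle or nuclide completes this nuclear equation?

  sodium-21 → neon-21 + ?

Conserve mass number: 21 = 21 + A, so A = 0.
Conserve atomic number: 11 = 10 + Z, so Z = 1.
A = 0 and Z = 1 is e⁺ — a positron.

positron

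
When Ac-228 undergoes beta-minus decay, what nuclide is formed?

Beta-minus decay: mass number changes by +0, atomic number by +1.
A: 228 = 228; Z: 89 + 1 = 90.
Z = 90 is thorium, so the daughter is Th-228.

Th-228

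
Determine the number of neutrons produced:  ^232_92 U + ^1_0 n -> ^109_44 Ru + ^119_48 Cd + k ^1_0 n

5

Conserve mass number: 233 = 109 + 119 + k, so k = 233 − 228 = 5.
Check atomic number: 92 = 44 + 48 + 0 = 92. ✓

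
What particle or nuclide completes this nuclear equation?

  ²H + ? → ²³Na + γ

Ne-21

Conserve mass number: 2 + A = 23 + 0, so A = 21.
Conserve atomic number: 1 + Z = 11 + 0, so Z = 10.
Z = 10 is neon, so the species is ²¹Ne.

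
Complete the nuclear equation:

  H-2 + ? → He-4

deuteron

Conserve mass number: 2 + A = 4, so A = 2.
Conserve atomic number: 1 + Z = 2, so Z = 1.
A = 2 and Z = 1 is H-2 — a deuteron.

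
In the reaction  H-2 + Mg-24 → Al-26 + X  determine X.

gamma ray

Conserve mass number: 2 + 24 = 26 + A, so A = 0.
Conserve atomic number: 1 + 12 = 13 + Z, so Z = 0.
A = 0 and Z = 0 is γ — a gamma ray.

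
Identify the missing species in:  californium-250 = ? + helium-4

Conserve mass number: 250 = A + 4, so A = 246.
Conserve atomic number: 98 = Z + 2, so Z = 96.
Z = 96 is curium, so the species is curium-246.

Cm-246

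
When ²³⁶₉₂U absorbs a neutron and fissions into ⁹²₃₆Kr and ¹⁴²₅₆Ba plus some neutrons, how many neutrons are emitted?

Conserve mass number: 237 = 92 + 142 + k, so k = 237 − 234 = 3.
Check atomic number: 92 = 36 + 56 + 0 = 92. ✓

3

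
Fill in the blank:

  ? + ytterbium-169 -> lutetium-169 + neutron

Conserve mass number: A + 169 = 169 + 1, so A = 1.
Conserve atomic number: Z + 70 = 71 + 0, so Z = 1.
A = 1 and Z = 1 is hydrogen-1 — a proton.

proton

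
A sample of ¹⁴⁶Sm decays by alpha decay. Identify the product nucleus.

Nd-142

Alpha decay: mass number changes by -4, atomic number by -2.
A: 146 − 4 = 142; Z: 62 − 2 = 60.
Z = 60 is neodymium, so the daughter is ¹⁴²Nd.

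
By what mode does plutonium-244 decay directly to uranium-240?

ΔA = 240 − 244 = -4; ΔZ = 92 − 94 = -2.
A drops by 4 and Z drops by 2 — the signature of alpha emission.

alpha decay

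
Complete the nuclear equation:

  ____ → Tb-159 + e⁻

Conserve mass number: A = 159 + 0, so A = 159.
Conserve atomic number: Z = 65 − 1, so Z = 64.
Z = 64 is gadolinium, so the species is Gd-159.

Gd-159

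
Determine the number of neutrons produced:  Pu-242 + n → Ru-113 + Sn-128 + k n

2

Conserve mass number: 243 = 113 + 128 + k, so k = 243 − 241 = 2.
Check atomic number: 94 = 44 + 50 + 0 = 94. ✓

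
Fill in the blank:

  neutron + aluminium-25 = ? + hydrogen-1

Mg-25

Conserve mass number: 1 + 25 = A + 1, so A = 25.
Conserve atomic number: 0 + 13 = Z + 1, so Z = 12.
Z = 12 is magnesium, so the species is magnesium-25.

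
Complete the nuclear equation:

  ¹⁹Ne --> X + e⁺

Conserve mass number: 19 = A + 0, so A = 19.
Conserve atomic number: 10 = Z + 1, so Z = 9.
Z = 9 is fluorine, so the species is ¹⁹F.

F-19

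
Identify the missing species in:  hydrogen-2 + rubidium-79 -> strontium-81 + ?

Conserve mass number: 2 + 79 = 81 + A, so A = 0.
Conserve atomic number: 1 + 37 = 38 + Z, so Z = 0.
A = 0 and Z = 0 is γ — a gamma ray.

gamma ray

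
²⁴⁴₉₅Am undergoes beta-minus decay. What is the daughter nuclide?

Cm-244

Beta-minus decay: mass number changes by +0, atomic number by +1.
A: 244 = 244; Z: 95 + 1 = 96.
Z = 96 is curium, so the daughter is ²⁴⁴₉₆Cm.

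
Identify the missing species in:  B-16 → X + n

Conserve mass number: 16 = A + 1, so A = 15.
Conserve atomic number: 5 = Z + 0, so Z = 5.
Z = 5 is boron, so the species is B-15.

B-15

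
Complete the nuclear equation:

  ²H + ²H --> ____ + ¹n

Conserve mass number: 2 + 2 = A + 1, so A = 3.
Conserve atomic number: 1 + 1 = Z + 0, so Z = 2.
Z = 2 is helium, so the species is ³He.

He-3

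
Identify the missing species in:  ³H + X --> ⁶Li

He-3

Conserve mass number: 3 + A = 6, so A = 3.
Conserve atomic number: 1 + Z = 3, so Z = 2.
Z = 2 is helium, so the species is ³He.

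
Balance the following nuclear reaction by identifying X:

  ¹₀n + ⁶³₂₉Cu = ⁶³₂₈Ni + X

proton

Conserve mass number: 1 + 63 = 63 + A, so A = 1.
Conserve atomic number: 0 + 29 = 28 + Z, so Z = 1.
A = 1 and Z = 1 is ¹₁H — a proton.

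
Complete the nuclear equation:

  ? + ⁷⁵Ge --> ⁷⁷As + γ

deuteron

Conserve mass number: A + 75 = 77 + 0, so A = 2.
Conserve atomic number: Z + 32 = 33 + 0, so Z = 1.
A = 2 and Z = 1 is ²H — a deuteron.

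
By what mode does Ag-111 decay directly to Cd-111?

ΔA = 111 − 111 = 0; ΔZ = 48 − 47 = +1.
A is unchanged and Z rises by 1 — a neutron has become a proton (β⁻ decay).

beta-minus decay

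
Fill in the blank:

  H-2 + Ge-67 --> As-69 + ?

Conserve mass number: 2 + 67 = 69 + A, so A = 0.
Conserve atomic number: 1 + 32 = 33 + Z, so Z = 0.
A = 0 and Z = 0 is γ — a gamma ray.

gamma ray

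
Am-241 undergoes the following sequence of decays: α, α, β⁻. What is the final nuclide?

U-233

Start: (A, Z) = (241, 95).
After α: (237, 93).
After α: (233, 91).
After β⁻: (233, 92).
Z = 92 is uranium.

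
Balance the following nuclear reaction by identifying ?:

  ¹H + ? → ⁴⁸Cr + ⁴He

Conserve mass number: 1 + A = 48 + 4, so A = 51.
Conserve atomic number: 1 + Z = 24 + 2, so Z = 25.
Z = 25 is manganese, so the species is ⁵¹Mn.

Mn-51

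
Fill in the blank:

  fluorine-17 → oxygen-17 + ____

positron

Conserve mass number: 17 = 17 + A, so A = 0.
Conserve atomic number: 9 = 8 + Z, so Z = 1.
A = 0 and Z = 1 is e⁺ — a positron.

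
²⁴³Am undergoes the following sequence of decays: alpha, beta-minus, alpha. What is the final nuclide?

U-235

Start: (A, Z) = (243, 95).
After α: (239, 93).
After β⁻: (239, 94).
After α: (235, 92).
Z = 92 is uranium.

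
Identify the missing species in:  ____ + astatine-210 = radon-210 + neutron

Conserve mass number: A + 210 = 210 + 1, so A = 1.
Conserve atomic number: Z + 85 = 86 + 0, so Z = 1.
A = 1 and Z = 1 is hydrogen-1 — a proton.

proton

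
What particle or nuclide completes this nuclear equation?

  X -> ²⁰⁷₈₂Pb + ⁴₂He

Po-211

Conserve mass number: A = 207 + 4, so A = 211.
Conserve atomic number: Z = 82 + 2, so Z = 84.
Z = 84 is polonium, so the species is ²¹¹₈₄Po.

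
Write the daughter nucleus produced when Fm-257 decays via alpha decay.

Alpha decay: mass number changes by -4, atomic number by -2.
A: 257 − 4 = 253; Z: 100 − 2 = 98.
Z = 98 is californium, so the daughter is Cf-253.

Cf-253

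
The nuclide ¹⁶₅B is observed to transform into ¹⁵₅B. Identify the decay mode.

neutron emission

ΔA = 15 − 16 = -1; ΔZ = 5 − 5 = +0.
A drops by 1 with Z unchanged — a neutron was emitted.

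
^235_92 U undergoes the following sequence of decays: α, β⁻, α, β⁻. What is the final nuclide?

Start: (A, Z) = (235, 92).
After α: (231, 90).
After β⁻: (231, 91).
After α: (227, 89).
After β⁻: (227, 90).
Z = 90 is thorium.

Th-227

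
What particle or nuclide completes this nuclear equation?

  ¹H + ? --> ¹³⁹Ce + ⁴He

Pr-142

Conserve mass number: 1 + A = 139 + 4, so A = 142.
Conserve atomic number: 1 + Z = 58 + 2, so Z = 59.
Z = 59 is praseodymium, so the species is ¹⁴²Pr.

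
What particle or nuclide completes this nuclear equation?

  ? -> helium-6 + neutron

He-7

Conserve mass number: A = 6 + 1, so A = 7.
Conserve atomic number: Z = 2 + 0, so Z = 2.
Z = 2 is helium, so the species is helium-7.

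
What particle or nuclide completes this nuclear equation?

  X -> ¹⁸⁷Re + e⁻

Conserve mass number: A = 187 + 0, so A = 187.
Conserve atomic number: Z = 75 − 1, so Z = 74.
Z = 74 is tungsten, so the species is ¹⁸⁷W.

W-187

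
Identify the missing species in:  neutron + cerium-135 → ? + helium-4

Ba-132

Conserve mass number: 1 + 135 = A + 4, so A = 132.
Conserve atomic number: 0 + 58 = Z + 2, so Z = 56.
Z = 56 is barium, so the species is barium-132.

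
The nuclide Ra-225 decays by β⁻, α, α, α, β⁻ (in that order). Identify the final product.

Start: (A, Z) = (225, 88).
After β⁻: (225, 89).
After α: (221, 87).
After α: (217, 85).
After α: (213, 83).
After β⁻: (213, 84).
Z = 84 is polonium.

Po-213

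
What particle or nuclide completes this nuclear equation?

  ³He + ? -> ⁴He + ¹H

Conserve mass number: 3 + A = 4 + 1, so A = 2.
Conserve atomic number: 2 + Z = 2 + 1, so Z = 1.
A = 2 and Z = 1 is ²H — a deuteron.

deuteron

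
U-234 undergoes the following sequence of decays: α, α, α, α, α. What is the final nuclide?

Pb-214

Start: (A, Z) = (234, 92).
After α: (230, 90).
After α: (226, 88).
After α: (222, 86).
After α: (218, 84).
After α: (214, 82).
Z = 82 is lead.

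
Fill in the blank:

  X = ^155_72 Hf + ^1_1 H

Conserve mass number: A = 155 + 1, so A = 156.
Conserve atomic number: Z = 72 + 1, so Z = 73.
Z = 73 is tantalum, so the species is ^156_73 Ta.

Ta-156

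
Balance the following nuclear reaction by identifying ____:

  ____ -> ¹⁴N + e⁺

Conserve mass number: A = 14 + 0, so A = 14.
Conserve atomic number: Z = 7 + 1, so Z = 8.
Z = 8 is oxygen, so the species is ¹⁴O.

O-14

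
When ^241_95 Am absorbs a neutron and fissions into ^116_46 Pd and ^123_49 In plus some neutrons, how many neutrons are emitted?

Conserve mass number: 242 = 116 + 123 + k, so k = 242 − 239 = 3.
Check atomic number: 95 = 46 + 49 + 0 = 95. ✓

3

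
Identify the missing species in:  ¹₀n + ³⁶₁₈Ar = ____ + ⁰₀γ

Conserve mass number: 1 + 36 = A + 0, so A = 37.
Conserve atomic number: 0 + 18 = Z + 0, so Z = 18.
Z = 18 is argon, so the species is ³⁷₁₈Ar.

Ar-37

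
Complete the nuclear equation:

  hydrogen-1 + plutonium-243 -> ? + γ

Conserve mass number: 1 + 243 = A + 0, so A = 244.
Conserve atomic number: 1 + 94 = Z + 0, so Z = 95.
Z = 95 is americium, so the species is americium-244.

Am-244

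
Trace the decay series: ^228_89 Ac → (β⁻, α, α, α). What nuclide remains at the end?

Po-216

Start: (A, Z) = (228, 89).
After β⁻: (228, 90).
After α: (224, 88).
After α: (220, 86).
After α: (216, 84).
Z = 84 is polonium.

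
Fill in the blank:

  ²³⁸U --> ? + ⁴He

Conserve mass number: 238 = A + 4, so A = 234.
Conserve atomic number: 92 = Z + 2, so Z = 90.
Z = 90 is thorium, so the species is ²³⁴Th.

Th-234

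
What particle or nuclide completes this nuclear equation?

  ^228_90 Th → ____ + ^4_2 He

Conserve mass number: 228 = A + 4, so A = 224.
Conserve atomic number: 90 = Z + 2, so Z = 88.
Z = 88 is radium, so the species is ^224_88 Ra.

Ra-224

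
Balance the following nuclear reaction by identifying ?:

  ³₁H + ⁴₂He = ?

Li-7

Conserve mass number: 3 + 4 = A, so A = 7.
Conserve atomic number: 1 + 2 = Z, so Z = 3.
Z = 3 is lithium, so the species is ⁷₃Li.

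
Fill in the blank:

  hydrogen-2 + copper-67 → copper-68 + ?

Conserve mass number: 2 + 67 = 68 + A, so A = 1.
Conserve atomic number: 1 + 29 = 29 + Z, so Z = 1.
A = 1 and Z = 1 is hydrogen-1 — a proton.

proton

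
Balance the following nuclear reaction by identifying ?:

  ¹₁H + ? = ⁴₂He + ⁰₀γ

triton

Conserve mass number: 1 + A = 4 + 0, so A = 3.
Conserve atomic number: 1 + Z = 2 + 0, so Z = 1.
A = 3 and Z = 1 is ³₁H — a triton.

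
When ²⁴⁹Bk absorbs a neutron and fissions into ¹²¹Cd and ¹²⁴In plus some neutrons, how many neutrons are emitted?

Conserve mass number: 250 = 121 + 124 + k, so k = 250 − 245 = 5.
Check atomic number: 97 = 48 + 49 + 0 = 97. ✓

5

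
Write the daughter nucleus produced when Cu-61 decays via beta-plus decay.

Beta-plus decay: mass number changes by +0, atomic number by -1.
A: 61 = 61; Z: 29 − 1 = 28.
Z = 28 is nickel, so the daughter is Ni-61.

Ni-61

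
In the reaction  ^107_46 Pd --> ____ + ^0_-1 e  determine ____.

Ag-107

Conserve mass number: 107 = A + 0, so A = 107.
Conserve atomic number: 46 = Z − 1, so Z = 47.
Z = 47 is silver, so the species is ^107_47 Ag.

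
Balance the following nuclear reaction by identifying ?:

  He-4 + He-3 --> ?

Be-7

Conserve mass number: 4 + 3 = A, so A = 7.
Conserve atomic number: 2 + 2 = Z, so Z = 4.
Z = 4 is beryllium, so the species is Be-7.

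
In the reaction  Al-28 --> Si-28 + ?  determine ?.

beta-minus particle

Conserve mass number: 28 = 28 + A, so A = 0.
Conserve atomic number: 13 = 14 + Z, so Z = -1.
A = 0 and Z = -1 is e⁻ — a beta-minus particle.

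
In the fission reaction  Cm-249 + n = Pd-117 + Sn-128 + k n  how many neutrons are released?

5

Conserve mass number: 250 = 117 + 128 + k, so k = 250 − 245 = 5.
Check atomic number: 96 = 46 + 50 + 0 = 96. ✓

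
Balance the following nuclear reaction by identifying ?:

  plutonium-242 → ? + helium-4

Conserve mass number: 242 = A + 4, so A = 238.
Conserve atomic number: 94 = Z + 2, so Z = 92.
Z = 92 is uranium, so the species is uranium-238.

U-238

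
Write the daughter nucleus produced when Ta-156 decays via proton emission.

Proton emission: mass number changes by -1, atomic number by -1.
A: 156 − 1 = 155; Z: 73 − 1 = 72.
Z = 72 is hafnium, so the daughter is Hf-155.

Hf-155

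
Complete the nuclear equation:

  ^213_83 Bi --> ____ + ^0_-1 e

Po-213

Conserve mass number: 213 = A + 0, so A = 213.
Conserve atomic number: 83 = Z − 1, so Z = 84.
Z = 84 is polonium, so the species is ^213_84 Po.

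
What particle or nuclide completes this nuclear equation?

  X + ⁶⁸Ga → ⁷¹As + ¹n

Conserve mass number: A + 68 = 71 + 1, so A = 4.
Conserve atomic number: Z + 31 = 33 + 0, so Z = 2.
A = 4 and Z = 2 is ⁴He — an alpha particle.

alpha particle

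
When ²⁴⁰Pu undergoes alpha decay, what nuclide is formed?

U-236

Alpha decay: mass number changes by -4, atomic number by -2.
A: 240 − 4 = 236; Z: 94 − 2 = 92.
Z = 92 is uranium, so the daughter is ²³⁶U.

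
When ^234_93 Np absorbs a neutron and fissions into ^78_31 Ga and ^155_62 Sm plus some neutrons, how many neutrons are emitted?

2

Conserve mass number: 235 = 78 + 155 + k, so k = 235 − 233 = 2.
Check atomic number: 93 = 31 + 62 + 0 = 93. ✓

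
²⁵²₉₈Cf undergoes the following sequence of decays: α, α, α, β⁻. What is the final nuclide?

Start: (A, Z) = (252, 98).
After α: (248, 96).
After α: (244, 94).
After α: (240, 92).
After β⁻: (240, 93).
Z = 93 is neptunium.

Np-240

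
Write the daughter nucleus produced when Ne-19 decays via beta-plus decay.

F-19

Beta-plus decay: mass number changes by +0, atomic number by -1.
A: 19 = 19; Z: 10 − 1 = 9.
Z = 9 is fluorine, so the daughter is F-19.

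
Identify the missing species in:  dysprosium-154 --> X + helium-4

Conserve mass number: 154 = A + 4, so A = 150.
Conserve atomic number: 66 = Z + 2, so Z = 64.
Z = 64 is gadolinium, so the species is gadolinium-150.

Gd-150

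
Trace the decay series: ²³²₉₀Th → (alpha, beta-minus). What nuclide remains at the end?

Start: (A, Z) = (232, 90).
After α: (228, 88).
After β⁻: (228, 89).
Z = 89 is actinium.

Ac-228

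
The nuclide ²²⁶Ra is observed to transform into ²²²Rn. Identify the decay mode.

ΔA = 222 − 226 = -4; ΔZ = 86 − 88 = -2.
A drops by 4 and Z drops by 2 — the signature of alpha emission.

alpha decay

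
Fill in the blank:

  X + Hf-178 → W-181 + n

Conserve mass number: A + 178 = 181 + 1, so A = 4.
Conserve atomic number: Z + 72 = 74 + 0, so Z = 2.
A = 4 and Z = 2 is He-4 — an alpha particle.

alpha particle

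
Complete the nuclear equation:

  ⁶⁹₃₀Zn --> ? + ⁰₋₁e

Conserve mass number: 69 = A + 0, so A = 69.
Conserve atomic number: 30 = Z − 1, so Z = 31.
Z = 31 is gallium, so the species is ⁶⁹₃₁Ga.

Ga-69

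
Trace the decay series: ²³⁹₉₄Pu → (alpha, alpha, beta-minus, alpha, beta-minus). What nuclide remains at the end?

Start: (A, Z) = (239, 94).
After α: (235, 92).
After α: (231, 90).
After β⁻: (231, 91).
After α: (227, 89).
After β⁻: (227, 90).
Z = 90 is thorium.

Th-227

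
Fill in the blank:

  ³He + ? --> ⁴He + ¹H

deuteron

Conserve mass number: 3 + A = 4 + 1, so A = 2.
Conserve atomic number: 2 + Z = 2 + 1, so Z = 1.
A = 2 and Z = 1 is ²H — a deuteron.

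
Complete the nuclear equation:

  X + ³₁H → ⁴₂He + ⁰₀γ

Conserve mass number: A + 3 = 4 + 0, so A = 1.
Conserve atomic number: Z + 1 = 2 + 0, so Z = 1.
A = 1 and Z = 1 is ¹₁H — a proton.

proton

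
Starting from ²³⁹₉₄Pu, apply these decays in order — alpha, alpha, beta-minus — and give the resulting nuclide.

Pa-231

Start: (A, Z) = (239, 94).
After α: (235, 92).
After α: (231, 90).
After β⁻: (231, 91).
Z = 91 is protactinium.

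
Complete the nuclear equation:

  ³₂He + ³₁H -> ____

Conserve mass number: 3 + 3 = A, so A = 6.
Conserve atomic number: 2 + 1 = Z, so Z = 3.
Z = 3 is lithium, so the species is ⁶₃Li.

Li-6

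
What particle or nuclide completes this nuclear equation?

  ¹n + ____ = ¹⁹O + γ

O-18

Conserve mass number: 1 + A = 19 + 0, so A = 18.
Conserve atomic number: 0 + Z = 8 + 0, so Z = 8.
Z = 8 is oxygen, so the species is ¹⁸O.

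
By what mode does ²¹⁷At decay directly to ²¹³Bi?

ΔA = 213 − 217 = -4; ΔZ = 83 − 85 = -2.
A drops by 4 and Z drops by 2 — the signature of alpha emission.

alpha decay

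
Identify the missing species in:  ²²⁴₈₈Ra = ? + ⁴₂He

Conserve mass number: 224 = A + 4, so A = 220.
Conserve atomic number: 88 = Z + 2, so Z = 86.
Z = 86 is radon, so the species is ²²⁰₈₆Rn.

Rn-220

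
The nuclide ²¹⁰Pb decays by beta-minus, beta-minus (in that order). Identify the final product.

Start: (A, Z) = (210, 82).
After β⁻: (210, 83).
After β⁻: (210, 84).
Z = 84 is polonium.

Po-210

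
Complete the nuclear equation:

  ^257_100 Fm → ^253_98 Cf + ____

alpha particle

Conserve mass number: 257 = 253 + A, so A = 4.
Conserve atomic number: 100 = 98 + Z, so Z = 2.
A = 4 and Z = 2 is ^4_2 He — an alpha particle.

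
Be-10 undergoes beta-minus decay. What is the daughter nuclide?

Beta-minus decay: mass number changes by +0, atomic number by +1.
A: 10 = 10; Z: 4 + 1 = 5.
Z = 5 is boron, so the daughter is B-10.

B-10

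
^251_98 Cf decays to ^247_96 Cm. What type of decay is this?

ΔA = 247 − 251 = -4; ΔZ = 96 − 98 = -2.
A drops by 4 and Z drops by 2 — the signature of alpha emission.

alpha decay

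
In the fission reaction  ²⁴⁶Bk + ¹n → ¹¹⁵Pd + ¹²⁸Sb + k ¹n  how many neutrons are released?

Conserve mass number: 247 = 115 + 128 + k, so k = 247 − 243 = 4.
Check atomic number: 97 = 46 + 51 + 0 = 97. ✓

4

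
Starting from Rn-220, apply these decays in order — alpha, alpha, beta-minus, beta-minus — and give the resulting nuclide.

Start: (A, Z) = (220, 86).
After α: (216, 84).
After α: (212, 82).
After β⁻: (212, 83).
After β⁻: (212, 84).
Z = 84 is polonium.

Po-212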